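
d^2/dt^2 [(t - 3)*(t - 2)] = 2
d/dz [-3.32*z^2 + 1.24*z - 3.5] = 1.24 - 6.64*z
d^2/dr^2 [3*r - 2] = 0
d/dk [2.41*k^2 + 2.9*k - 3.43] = 4.82*k + 2.9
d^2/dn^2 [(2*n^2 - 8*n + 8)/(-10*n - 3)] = -2116/(1000*n^3 + 900*n^2 + 270*n + 27)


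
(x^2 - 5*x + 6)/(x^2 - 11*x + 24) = (x - 2)/(x - 8)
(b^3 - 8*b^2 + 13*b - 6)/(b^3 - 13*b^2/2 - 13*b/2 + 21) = 2*(b^3 - 8*b^2 + 13*b - 6)/(2*b^3 - 13*b^2 - 13*b + 42)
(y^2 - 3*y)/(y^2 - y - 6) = y/(y + 2)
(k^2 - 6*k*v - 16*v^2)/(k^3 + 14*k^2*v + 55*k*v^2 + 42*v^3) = (k^2 - 6*k*v - 16*v^2)/(k^3 + 14*k^2*v + 55*k*v^2 + 42*v^3)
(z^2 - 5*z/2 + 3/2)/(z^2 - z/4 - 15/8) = 4*(z - 1)/(4*z + 5)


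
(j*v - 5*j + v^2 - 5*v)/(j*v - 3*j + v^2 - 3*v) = (v - 5)/(v - 3)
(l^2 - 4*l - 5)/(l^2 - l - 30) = (-l^2 + 4*l + 5)/(-l^2 + l + 30)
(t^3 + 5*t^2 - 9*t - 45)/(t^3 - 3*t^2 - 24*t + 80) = (t^2 - 9)/(t^2 - 8*t + 16)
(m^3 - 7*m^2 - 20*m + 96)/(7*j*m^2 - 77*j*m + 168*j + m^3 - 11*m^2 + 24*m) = (m + 4)/(7*j + m)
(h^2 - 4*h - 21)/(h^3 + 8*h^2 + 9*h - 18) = (h - 7)/(h^2 + 5*h - 6)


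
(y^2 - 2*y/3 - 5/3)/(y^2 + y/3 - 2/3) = (3*y - 5)/(3*y - 2)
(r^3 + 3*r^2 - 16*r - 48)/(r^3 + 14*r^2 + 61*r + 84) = (r - 4)/(r + 7)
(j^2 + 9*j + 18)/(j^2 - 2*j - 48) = (j + 3)/(j - 8)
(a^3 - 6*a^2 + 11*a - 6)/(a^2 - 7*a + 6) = (a^2 - 5*a + 6)/(a - 6)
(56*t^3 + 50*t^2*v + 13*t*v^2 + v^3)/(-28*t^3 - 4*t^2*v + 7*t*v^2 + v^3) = (-4*t - v)/(2*t - v)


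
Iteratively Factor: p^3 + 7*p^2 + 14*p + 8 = (p + 4)*(p^2 + 3*p + 2) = (p + 1)*(p + 4)*(p + 2)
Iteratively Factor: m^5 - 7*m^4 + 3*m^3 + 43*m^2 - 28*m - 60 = (m + 2)*(m^4 - 9*m^3 + 21*m^2 + m - 30) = (m - 3)*(m + 2)*(m^3 - 6*m^2 + 3*m + 10) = (m - 3)*(m - 2)*(m + 2)*(m^2 - 4*m - 5) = (m - 3)*(m - 2)*(m + 1)*(m + 2)*(m - 5)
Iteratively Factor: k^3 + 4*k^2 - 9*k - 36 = (k - 3)*(k^2 + 7*k + 12) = (k - 3)*(k + 4)*(k + 3)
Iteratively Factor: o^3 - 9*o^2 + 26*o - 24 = (o - 4)*(o^2 - 5*o + 6) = (o - 4)*(o - 2)*(o - 3)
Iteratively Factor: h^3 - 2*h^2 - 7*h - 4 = (h + 1)*(h^2 - 3*h - 4) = (h - 4)*(h + 1)*(h + 1)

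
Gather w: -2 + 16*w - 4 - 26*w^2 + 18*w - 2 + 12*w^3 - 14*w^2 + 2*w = 12*w^3 - 40*w^2 + 36*w - 8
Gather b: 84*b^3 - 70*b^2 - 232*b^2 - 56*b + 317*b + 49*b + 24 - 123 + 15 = 84*b^3 - 302*b^2 + 310*b - 84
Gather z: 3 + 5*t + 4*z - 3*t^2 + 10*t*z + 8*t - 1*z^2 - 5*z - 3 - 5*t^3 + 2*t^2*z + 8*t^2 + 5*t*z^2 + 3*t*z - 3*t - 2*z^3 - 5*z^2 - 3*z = -5*t^3 + 5*t^2 + 10*t - 2*z^3 + z^2*(5*t - 6) + z*(2*t^2 + 13*t - 4)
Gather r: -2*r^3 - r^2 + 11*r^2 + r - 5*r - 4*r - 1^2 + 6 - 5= -2*r^3 + 10*r^2 - 8*r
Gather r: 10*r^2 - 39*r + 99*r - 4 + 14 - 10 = 10*r^2 + 60*r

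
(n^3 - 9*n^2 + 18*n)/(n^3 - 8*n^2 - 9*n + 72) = n*(n - 6)/(n^2 - 5*n - 24)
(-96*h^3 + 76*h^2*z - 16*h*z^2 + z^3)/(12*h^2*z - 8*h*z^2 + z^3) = (-8*h + z)/z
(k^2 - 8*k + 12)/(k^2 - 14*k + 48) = (k - 2)/(k - 8)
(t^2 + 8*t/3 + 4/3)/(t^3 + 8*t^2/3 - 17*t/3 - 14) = (3*t + 2)/(3*t^2 + 2*t - 21)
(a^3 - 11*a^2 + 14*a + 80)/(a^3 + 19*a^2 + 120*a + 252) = (a^3 - 11*a^2 + 14*a + 80)/(a^3 + 19*a^2 + 120*a + 252)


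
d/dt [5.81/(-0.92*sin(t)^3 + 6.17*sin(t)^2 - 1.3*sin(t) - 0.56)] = (16.0356*sin(t)^2 - 71.6954*sin(t) + 7.553)*cos(t)/(0.92*sin(t)^3 - 6.17*sin(t)^2 + 1.3*sin(t) + 0.56)^2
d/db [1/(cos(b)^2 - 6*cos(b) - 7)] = 2*(cos(b) - 3)*sin(b)/(sin(b)^2 + 6*cos(b) + 6)^2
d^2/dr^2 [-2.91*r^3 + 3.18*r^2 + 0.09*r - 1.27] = 6.36 - 17.46*r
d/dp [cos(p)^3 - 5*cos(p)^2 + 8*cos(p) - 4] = (-3*cos(p)^2 + 10*cos(p) - 8)*sin(p)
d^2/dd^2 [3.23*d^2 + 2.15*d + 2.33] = 6.46000000000000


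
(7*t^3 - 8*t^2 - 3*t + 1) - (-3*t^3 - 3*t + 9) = 10*t^3 - 8*t^2 - 8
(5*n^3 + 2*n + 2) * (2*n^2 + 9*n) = 10*n^5 + 45*n^4 + 4*n^3 + 22*n^2 + 18*n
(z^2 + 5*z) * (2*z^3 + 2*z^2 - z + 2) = 2*z^5 + 12*z^4 + 9*z^3 - 3*z^2 + 10*z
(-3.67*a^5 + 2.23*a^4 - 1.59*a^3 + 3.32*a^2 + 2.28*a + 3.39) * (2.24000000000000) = -8.2208*a^5 + 4.9952*a^4 - 3.5616*a^3 + 7.4368*a^2 + 5.1072*a + 7.5936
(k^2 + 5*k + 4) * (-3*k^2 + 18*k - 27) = -3*k^4 + 3*k^3 + 51*k^2 - 63*k - 108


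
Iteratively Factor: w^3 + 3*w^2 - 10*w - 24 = (w + 4)*(w^2 - w - 6) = (w - 3)*(w + 4)*(w + 2)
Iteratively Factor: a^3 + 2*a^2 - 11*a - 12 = (a + 4)*(a^2 - 2*a - 3) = (a + 1)*(a + 4)*(a - 3)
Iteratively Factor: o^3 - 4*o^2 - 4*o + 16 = (o - 4)*(o^2 - 4) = (o - 4)*(o + 2)*(o - 2)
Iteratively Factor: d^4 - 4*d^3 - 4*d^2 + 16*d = (d + 2)*(d^3 - 6*d^2 + 8*d) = (d - 2)*(d + 2)*(d^2 - 4*d) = d*(d - 2)*(d + 2)*(d - 4)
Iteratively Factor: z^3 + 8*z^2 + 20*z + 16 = (z + 4)*(z^2 + 4*z + 4) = (z + 2)*(z + 4)*(z + 2)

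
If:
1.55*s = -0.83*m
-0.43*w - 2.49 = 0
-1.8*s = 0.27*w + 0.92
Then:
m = -0.67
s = 0.36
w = -5.79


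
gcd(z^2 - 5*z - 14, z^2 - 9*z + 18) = 1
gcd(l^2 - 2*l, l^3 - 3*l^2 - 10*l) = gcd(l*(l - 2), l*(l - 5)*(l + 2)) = l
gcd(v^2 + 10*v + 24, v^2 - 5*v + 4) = 1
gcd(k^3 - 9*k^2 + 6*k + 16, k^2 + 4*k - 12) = k - 2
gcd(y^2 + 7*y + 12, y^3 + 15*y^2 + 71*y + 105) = y + 3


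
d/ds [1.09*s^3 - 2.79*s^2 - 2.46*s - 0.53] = 3.27*s^2 - 5.58*s - 2.46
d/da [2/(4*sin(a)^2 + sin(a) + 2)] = -2*(8*sin(a) + 1)*cos(a)/(4*sin(a)^2 + sin(a) + 2)^2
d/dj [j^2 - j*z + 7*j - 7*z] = 2*j - z + 7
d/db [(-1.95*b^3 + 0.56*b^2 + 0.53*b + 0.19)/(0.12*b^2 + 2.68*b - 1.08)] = (-0.234*b^4 - 10.452*b^3 + 7.7552*b^2 - 1.2552*b - 1.0816)/(0.0144*b^4 + 0.6432*b^3 + 6.9232*b^2 - 5.7888*b + 1.1664)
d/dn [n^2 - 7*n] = 2*n - 7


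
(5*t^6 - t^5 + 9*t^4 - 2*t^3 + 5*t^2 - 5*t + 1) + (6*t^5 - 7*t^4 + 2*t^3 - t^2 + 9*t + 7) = 5*t^6 + 5*t^5 + 2*t^4 + 4*t^2 + 4*t + 8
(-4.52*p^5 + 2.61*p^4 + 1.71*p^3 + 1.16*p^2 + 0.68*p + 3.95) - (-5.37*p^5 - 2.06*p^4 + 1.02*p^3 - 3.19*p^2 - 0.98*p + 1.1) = 0.850000000000001*p^5 + 4.67*p^4 + 0.69*p^3 + 4.35*p^2 + 1.66*p + 2.85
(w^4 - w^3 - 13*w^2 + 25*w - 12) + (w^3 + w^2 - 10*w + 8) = w^4 - 12*w^2 + 15*w - 4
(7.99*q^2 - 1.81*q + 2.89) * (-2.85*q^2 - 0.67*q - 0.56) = -22.7715*q^4 - 0.194800000000001*q^3 - 11.4982*q^2 - 0.9227*q - 1.6184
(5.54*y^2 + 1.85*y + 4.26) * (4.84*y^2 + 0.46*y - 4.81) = 26.8136*y^4 + 11.5024*y^3 - 5.178*y^2 - 6.9389*y - 20.4906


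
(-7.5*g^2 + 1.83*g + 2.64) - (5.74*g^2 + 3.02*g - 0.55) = -13.24*g^2 - 1.19*g + 3.19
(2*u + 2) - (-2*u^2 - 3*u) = 2*u^2 + 5*u + 2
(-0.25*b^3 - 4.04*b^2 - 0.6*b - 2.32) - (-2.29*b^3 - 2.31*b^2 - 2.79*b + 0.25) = 2.04*b^3 - 1.73*b^2 + 2.19*b - 2.57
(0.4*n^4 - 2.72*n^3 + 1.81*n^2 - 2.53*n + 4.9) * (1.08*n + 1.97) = 0.432*n^5 - 2.1496*n^4 - 3.4036*n^3 + 0.8333*n^2 + 0.307900000000001*n + 9.653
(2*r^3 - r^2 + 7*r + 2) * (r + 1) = 2*r^4 + r^3 + 6*r^2 + 9*r + 2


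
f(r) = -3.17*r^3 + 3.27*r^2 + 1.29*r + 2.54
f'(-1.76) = -39.68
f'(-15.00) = -2236.56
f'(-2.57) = -78.33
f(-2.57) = 74.63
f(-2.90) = 103.61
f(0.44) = 3.47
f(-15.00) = 11417.69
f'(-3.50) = -138.10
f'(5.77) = -277.59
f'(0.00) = 1.29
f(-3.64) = 194.06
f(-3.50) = 174.00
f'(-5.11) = -280.46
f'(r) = -9.51*r^2 + 6.54*r + 1.29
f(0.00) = 2.54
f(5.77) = -490.11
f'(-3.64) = -148.52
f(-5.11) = 504.32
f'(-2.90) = -97.66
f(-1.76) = 27.68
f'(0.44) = 2.33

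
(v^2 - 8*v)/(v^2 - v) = (v - 8)/(v - 1)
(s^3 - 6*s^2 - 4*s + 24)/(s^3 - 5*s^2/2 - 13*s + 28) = 2*(s^2 - 4*s - 12)/(2*s^2 - s - 28)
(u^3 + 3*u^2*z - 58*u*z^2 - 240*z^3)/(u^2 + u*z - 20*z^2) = (-u^2 + 2*u*z + 48*z^2)/(-u + 4*z)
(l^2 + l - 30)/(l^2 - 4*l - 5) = (l + 6)/(l + 1)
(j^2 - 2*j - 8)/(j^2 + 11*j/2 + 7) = 2*(j - 4)/(2*j + 7)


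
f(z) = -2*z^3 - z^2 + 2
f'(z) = -6*z^2 - 2*z = 2*z*(-3*z - 1)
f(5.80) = -421.86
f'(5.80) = -213.44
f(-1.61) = 7.75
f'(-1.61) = -12.33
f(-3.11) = 52.49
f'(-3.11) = -51.81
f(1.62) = -9.13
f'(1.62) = -18.99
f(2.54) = -37.23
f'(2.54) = -43.79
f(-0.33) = 1.96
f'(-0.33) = 0.01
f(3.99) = -140.96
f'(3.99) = -103.50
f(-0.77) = 2.32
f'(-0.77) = -2.02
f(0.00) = 2.00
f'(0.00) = 0.00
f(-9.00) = 1379.00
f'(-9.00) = -468.00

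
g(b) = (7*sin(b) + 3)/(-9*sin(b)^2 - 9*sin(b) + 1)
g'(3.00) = -210.25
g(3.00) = -8.88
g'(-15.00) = -2.09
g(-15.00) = -0.51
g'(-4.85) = 0.07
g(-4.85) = -0.59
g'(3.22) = -11.05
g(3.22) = 1.49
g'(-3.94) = -0.72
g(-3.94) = -0.80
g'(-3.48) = -6.25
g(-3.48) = -1.79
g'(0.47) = 2.63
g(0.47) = -1.25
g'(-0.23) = 3.64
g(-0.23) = 0.54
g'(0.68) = 1.07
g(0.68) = -0.90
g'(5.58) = 2.08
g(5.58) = -0.50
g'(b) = (18*sin(b)*cos(b) + 9*cos(b))*(7*sin(b) + 3)/(-9*sin(b)^2 - 9*sin(b) + 1)^2 + 7*cos(b)/(-9*sin(b)^2 - 9*sin(b) + 1) = (63*sin(b)^2 + 54*sin(b) + 34)*cos(b)/(9*sin(b)^2 + 9*sin(b) - 1)^2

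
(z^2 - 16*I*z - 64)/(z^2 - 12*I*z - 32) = (z - 8*I)/(z - 4*I)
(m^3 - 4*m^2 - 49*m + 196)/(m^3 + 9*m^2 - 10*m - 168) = (m - 7)/(m + 6)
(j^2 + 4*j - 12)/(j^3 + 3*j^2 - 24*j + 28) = (j + 6)/(j^2 + 5*j - 14)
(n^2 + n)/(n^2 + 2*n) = (n + 1)/(n + 2)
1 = 1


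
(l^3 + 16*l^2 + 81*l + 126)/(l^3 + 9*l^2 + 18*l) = (l + 7)/l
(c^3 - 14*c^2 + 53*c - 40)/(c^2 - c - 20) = (c^2 - 9*c + 8)/(c + 4)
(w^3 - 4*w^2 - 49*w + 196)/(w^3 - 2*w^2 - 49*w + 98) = (w - 4)/(w - 2)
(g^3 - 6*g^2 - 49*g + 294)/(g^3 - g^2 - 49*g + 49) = (g - 6)/(g - 1)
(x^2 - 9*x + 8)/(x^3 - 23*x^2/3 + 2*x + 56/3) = 3*(x^2 - 9*x + 8)/(3*x^3 - 23*x^2 + 6*x + 56)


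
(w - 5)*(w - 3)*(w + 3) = w^3 - 5*w^2 - 9*w + 45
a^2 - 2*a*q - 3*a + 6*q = (a - 3)*(a - 2*q)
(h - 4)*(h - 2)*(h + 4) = h^3 - 2*h^2 - 16*h + 32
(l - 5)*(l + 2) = l^2 - 3*l - 10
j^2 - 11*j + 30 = (j - 6)*(j - 5)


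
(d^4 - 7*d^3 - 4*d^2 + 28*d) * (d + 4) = d^5 - 3*d^4 - 32*d^3 + 12*d^2 + 112*d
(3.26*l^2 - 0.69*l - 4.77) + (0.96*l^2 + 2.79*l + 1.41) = 4.22*l^2 + 2.1*l - 3.36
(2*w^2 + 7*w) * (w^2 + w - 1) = 2*w^4 + 9*w^3 + 5*w^2 - 7*w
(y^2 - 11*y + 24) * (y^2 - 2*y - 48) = y^4 - 13*y^3 - 2*y^2 + 480*y - 1152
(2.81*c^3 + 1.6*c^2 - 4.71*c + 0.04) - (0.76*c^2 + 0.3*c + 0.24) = 2.81*c^3 + 0.84*c^2 - 5.01*c - 0.2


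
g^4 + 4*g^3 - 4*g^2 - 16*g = g*(g - 2)*(g + 2)*(g + 4)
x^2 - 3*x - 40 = (x - 8)*(x + 5)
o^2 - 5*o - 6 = (o - 6)*(o + 1)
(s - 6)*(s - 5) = s^2 - 11*s + 30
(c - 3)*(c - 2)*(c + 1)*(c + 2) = c^4 - 2*c^3 - 7*c^2 + 8*c + 12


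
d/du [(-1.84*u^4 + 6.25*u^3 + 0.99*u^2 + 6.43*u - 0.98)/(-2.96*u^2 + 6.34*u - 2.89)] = (10.8928*u^5 - 53.4968*u^4 + 100.5204*u^3 - 28.8781*u^2 - 11.5238*u - 12.3695)/(8.7616*u^4 - 37.5328*u^3 + 57.3044*u^2 - 36.6452*u + 8.3521)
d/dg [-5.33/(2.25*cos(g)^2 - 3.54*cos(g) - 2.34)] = (18.8682 - 23.985*cos(g))*sin(g)/(-2.25*cos(g)^2 + 3.54*cos(g) + 2.34)^2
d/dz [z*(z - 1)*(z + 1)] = 3*z^2 - 1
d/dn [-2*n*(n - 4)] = 8 - 4*n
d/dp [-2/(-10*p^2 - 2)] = -10*p/(5*p^2 + 1)^2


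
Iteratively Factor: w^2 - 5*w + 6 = (w - 2)*(w - 3)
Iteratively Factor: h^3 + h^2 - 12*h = (h)*(h^2 + h - 12) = h*(h + 4)*(h - 3)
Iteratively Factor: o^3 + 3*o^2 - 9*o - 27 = (o + 3)*(o^2 - 9) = (o - 3)*(o + 3)*(o + 3)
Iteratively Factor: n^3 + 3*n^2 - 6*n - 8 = (n - 2)*(n^2 + 5*n + 4) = (n - 2)*(n + 1)*(n + 4)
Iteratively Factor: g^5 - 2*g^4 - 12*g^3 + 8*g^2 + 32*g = (g - 4)*(g^4 + 2*g^3 - 4*g^2 - 8*g) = g*(g - 4)*(g^3 + 2*g^2 - 4*g - 8) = g*(g - 4)*(g + 2)*(g^2 - 4) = g*(g - 4)*(g - 2)*(g + 2)*(g + 2)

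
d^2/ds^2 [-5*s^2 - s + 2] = -10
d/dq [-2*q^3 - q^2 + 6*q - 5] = -6*q^2 - 2*q + 6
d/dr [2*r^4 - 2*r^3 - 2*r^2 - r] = 8*r^3 - 6*r^2 - 4*r - 1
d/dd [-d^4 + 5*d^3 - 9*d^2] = d*(-4*d^2 + 15*d - 18)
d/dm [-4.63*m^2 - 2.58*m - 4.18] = -9.26*m - 2.58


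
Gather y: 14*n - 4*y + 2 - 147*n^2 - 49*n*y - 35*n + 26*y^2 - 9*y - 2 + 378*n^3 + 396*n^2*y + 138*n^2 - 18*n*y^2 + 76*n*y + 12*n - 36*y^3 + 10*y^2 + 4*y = 378*n^3 - 9*n^2 - 9*n - 36*y^3 + y^2*(36 - 18*n) + y*(396*n^2 + 27*n - 9)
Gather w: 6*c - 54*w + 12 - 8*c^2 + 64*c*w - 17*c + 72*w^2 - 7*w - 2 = -8*c^2 - 11*c + 72*w^2 + w*(64*c - 61) + 10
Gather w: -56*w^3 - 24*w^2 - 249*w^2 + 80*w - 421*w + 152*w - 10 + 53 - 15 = -56*w^3 - 273*w^2 - 189*w + 28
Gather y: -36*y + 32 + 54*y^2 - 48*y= 54*y^2 - 84*y + 32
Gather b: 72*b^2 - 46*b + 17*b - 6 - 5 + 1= 72*b^2 - 29*b - 10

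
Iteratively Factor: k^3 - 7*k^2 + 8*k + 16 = (k + 1)*(k^2 - 8*k + 16) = (k - 4)*(k + 1)*(k - 4)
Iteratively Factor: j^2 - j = (j - 1)*(j)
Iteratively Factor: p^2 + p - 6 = (p + 3)*(p - 2)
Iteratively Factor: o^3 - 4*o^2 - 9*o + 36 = (o - 4)*(o^2 - 9) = (o - 4)*(o + 3)*(o - 3)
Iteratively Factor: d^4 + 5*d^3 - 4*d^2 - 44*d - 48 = (d - 3)*(d^3 + 8*d^2 + 20*d + 16) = (d - 3)*(d + 2)*(d^2 + 6*d + 8) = (d - 3)*(d + 2)*(d + 4)*(d + 2)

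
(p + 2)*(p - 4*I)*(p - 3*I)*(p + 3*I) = p^4 + 2*p^3 - 4*I*p^3 + 9*p^2 - 8*I*p^2 + 18*p - 36*I*p - 72*I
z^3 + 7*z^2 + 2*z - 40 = (z - 2)*(z + 4)*(z + 5)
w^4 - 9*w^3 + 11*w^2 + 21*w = w*(w - 7)*(w - 3)*(w + 1)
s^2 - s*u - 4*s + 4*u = (s - 4)*(s - u)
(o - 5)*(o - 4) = o^2 - 9*o + 20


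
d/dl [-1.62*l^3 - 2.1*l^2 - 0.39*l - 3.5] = -4.86*l^2 - 4.2*l - 0.39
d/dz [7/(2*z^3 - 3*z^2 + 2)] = 42*z*(1 - z)/(2*z^3 - 3*z^2 + 2)^2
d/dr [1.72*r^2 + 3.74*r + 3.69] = 3.44*r + 3.74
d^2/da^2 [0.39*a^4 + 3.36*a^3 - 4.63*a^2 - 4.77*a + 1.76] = 4.68*a^2 + 20.16*a - 9.26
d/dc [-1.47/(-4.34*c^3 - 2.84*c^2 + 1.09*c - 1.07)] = (-19.1394*c^2 - 8.3496*c + 1.6023)/(4.34*c^3 + 2.84*c^2 - 1.09*c + 1.07)^2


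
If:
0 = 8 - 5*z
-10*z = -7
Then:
No Solution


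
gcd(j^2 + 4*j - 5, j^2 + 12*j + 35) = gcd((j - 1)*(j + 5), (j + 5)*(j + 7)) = j + 5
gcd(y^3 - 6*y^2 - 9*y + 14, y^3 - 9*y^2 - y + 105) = y - 7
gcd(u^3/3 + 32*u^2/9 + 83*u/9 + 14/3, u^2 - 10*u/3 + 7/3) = 1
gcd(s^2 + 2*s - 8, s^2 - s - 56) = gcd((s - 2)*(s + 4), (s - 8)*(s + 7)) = 1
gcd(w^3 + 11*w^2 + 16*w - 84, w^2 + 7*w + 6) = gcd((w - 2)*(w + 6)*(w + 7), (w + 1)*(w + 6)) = w + 6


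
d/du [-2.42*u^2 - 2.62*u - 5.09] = -4.84*u - 2.62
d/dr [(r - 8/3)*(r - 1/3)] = 2*r - 3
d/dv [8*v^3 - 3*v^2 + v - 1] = 24*v^2 - 6*v + 1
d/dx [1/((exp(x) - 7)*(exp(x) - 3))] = 2*(5 - exp(x))*exp(x)/(exp(4*x) - 20*exp(3*x) + 142*exp(2*x) - 420*exp(x) + 441)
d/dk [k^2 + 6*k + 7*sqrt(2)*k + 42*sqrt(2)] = 2*k + 6 + 7*sqrt(2)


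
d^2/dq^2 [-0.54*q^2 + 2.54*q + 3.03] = -1.08000000000000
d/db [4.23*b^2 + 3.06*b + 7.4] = 8.46*b + 3.06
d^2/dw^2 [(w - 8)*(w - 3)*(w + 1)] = 6*w - 20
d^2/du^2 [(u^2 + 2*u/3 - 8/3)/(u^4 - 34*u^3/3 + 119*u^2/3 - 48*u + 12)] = 2*(81*u^8 - 810*u^7 + 45*u^6 + 29094*u^5 - 150828*u^4 + 359338*u^3 - 476052*u^2 + 356184*u - 117360)/(27*u^12 - 918*u^11 + 13617*u^10 - 116020*u^9 + 629241*u^8 - 2274294*u^7 + 5569487*u^6 - 9199872*u^5 + 10001340*u^4 - 6819552*u^3 + 2702160*u^2 - 559872*u + 46656)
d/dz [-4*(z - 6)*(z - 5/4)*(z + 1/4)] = -12*z^2 + 56*z - 91/4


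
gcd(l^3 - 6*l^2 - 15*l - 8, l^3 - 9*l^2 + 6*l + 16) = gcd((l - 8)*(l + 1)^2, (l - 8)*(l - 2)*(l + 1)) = l^2 - 7*l - 8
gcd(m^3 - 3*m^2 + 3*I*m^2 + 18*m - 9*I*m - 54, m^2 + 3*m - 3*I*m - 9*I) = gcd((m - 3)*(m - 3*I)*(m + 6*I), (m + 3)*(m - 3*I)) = m - 3*I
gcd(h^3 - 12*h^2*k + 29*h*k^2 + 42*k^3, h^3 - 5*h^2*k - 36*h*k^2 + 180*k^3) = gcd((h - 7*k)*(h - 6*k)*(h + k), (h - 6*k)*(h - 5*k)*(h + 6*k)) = h - 6*k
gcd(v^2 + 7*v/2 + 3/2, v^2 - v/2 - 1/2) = v + 1/2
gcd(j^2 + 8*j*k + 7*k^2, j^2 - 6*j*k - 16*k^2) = 1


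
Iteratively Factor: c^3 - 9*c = (c - 3)*(c^2 + 3*c) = c*(c - 3)*(c + 3)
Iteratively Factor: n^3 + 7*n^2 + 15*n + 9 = (n + 3)*(n^2 + 4*n + 3) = (n + 3)^2*(n + 1)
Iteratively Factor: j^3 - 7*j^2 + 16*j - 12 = (j - 2)*(j^2 - 5*j + 6) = (j - 3)*(j - 2)*(j - 2)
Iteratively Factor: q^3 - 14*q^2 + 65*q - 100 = (q - 5)*(q^2 - 9*q + 20) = (q - 5)*(q - 4)*(q - 5)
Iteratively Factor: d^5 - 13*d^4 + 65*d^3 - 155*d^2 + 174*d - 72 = (d - 4)*(d^4 - 9*d^3 + 29*d^2 - 39*d + 18) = (d - 4)*(d - 2)*(d^3 - 7*d^2 + 15*d - 9) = (d - 4)*(d - 3)*(d - 2)*(d^2 - 4*d + 3) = (d - 4)*(d - 3)^2*(d - 2)*(d - 1)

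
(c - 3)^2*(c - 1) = c^3 - 7*c^2 + 15*c - 9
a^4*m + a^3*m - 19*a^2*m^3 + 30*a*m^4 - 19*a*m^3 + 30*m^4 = (a - 3*m)*(a - 2*m)*(a + 5*m)*(a*m + m)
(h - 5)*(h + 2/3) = h^2 - 13*h/3 - 10/3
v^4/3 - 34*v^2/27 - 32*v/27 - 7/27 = (v/3 + 1/3)*(v - 7/3)*(v + 1/3)*(v + 1)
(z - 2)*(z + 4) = z^2 + 2*z - 8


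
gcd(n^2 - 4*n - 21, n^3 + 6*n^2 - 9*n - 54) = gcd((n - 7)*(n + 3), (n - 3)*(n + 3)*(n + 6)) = n + 3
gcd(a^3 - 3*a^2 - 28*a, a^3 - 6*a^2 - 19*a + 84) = a^2 - 3*a - 28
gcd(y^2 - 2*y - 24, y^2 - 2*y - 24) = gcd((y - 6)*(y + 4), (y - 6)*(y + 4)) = y^2 - 2*y - 24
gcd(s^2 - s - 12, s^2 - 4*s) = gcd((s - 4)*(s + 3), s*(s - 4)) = s - 4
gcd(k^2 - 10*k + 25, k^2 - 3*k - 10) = k - 5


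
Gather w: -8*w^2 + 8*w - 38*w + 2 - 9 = -8*w^2 - 30*w - 7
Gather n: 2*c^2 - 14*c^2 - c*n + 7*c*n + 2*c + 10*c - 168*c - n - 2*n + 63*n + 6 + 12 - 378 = -12*c^2 - 156*c + n*(6*c + 60) - 360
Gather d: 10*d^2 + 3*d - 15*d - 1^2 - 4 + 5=10*d^2 - 12*d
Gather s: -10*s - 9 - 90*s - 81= -100*s - 90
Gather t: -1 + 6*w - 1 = 6*w - 2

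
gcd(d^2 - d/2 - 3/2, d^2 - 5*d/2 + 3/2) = d - 3/2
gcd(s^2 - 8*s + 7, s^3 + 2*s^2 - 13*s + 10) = s - 1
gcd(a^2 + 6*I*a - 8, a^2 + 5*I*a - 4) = a + 4*I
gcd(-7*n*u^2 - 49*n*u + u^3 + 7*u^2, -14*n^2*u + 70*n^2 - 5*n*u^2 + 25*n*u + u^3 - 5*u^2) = -7*n + u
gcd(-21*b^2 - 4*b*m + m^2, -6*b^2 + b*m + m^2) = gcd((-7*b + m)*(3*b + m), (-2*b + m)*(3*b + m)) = 3*b + m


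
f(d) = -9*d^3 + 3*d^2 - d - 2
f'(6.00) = -937.00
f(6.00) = -1844.00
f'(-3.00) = -262.00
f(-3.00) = 271.00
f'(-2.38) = -168.22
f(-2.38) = 138.70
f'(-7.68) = -1639.60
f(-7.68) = 4259.49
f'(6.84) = -1223.17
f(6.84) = -2748.60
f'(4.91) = -622.46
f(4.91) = -999.92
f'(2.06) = -103.22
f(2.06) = -70.01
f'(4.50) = -520.75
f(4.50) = -765.88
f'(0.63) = -7.94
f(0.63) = -3.69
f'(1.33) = -40.78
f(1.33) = -19.20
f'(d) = -27*d^2 + 6*d - 1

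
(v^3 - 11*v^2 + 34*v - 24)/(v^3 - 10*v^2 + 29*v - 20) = (v - 6)/(v - 5)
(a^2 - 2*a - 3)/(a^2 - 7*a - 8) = (a - 3)/(a - 8)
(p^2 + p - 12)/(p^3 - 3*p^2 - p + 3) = (p + 4)/(p^2 - 1)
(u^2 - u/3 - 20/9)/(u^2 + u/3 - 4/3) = (u - 5/3)/(u - 1)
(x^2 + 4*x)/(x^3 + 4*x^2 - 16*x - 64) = x/(x^2 - 16)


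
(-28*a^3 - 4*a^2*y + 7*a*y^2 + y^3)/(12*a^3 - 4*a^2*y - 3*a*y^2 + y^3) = (7*a + y)/(-3*a + y)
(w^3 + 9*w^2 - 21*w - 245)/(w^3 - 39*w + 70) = (w + 7)/(w - 2)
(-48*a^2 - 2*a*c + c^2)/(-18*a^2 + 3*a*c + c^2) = (8*a - c)/(3*a - c)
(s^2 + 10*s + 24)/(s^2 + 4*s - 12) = (s + 4)/(s - 2)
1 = 1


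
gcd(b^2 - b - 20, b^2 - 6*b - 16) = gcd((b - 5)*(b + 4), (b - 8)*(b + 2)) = 1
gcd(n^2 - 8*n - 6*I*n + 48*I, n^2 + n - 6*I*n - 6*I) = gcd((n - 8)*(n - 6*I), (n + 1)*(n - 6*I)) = n - 6*I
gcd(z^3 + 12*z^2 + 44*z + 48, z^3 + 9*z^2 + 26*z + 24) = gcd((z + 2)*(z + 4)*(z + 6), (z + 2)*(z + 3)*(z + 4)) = z^2 + 6*z + 8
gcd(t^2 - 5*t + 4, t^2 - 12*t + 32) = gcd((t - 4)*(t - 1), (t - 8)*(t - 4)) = t - 4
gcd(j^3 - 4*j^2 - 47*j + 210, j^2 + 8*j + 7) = j + 7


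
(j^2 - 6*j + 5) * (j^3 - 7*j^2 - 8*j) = j^5 - 13*j^4 + 39*j^3 + 13*j^2 - 40*j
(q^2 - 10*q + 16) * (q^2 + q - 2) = q^4 - 9*q^3 + 4*q^2 + 36*q - 32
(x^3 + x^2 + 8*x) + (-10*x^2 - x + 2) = x^3 - 9*x^2 + 7*x + 2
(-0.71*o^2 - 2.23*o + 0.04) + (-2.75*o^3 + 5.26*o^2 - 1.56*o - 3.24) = -2.75*o^3 + 4.55*o^2 - 3.79*o - 3.2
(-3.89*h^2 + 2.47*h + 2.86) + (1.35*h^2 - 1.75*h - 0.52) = -2.54*h^2 + 0.72*h + 2.34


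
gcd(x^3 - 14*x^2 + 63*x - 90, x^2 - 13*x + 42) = x - 6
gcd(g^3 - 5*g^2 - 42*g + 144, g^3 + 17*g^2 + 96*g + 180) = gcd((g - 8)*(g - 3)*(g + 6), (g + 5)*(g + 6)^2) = g + 6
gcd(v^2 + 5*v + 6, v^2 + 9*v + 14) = v + 2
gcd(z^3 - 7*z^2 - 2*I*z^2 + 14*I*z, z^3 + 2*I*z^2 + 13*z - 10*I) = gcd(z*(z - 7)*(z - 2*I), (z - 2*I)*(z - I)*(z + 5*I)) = z - 2*I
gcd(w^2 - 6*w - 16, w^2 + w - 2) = w + 2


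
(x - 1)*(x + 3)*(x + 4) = x^3 + 6*x^2 + 5*x - 12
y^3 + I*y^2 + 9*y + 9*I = (y - 3*I)*(y + I)*(y + 3*I)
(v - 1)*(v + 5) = v^2 + 4*v - 5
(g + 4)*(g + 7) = g^2 + 11*g + 28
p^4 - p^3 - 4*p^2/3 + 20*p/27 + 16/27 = (p - 4/3)*(p - 1)*(p + 2/3)^2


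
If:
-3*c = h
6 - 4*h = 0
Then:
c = -1/2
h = 3/2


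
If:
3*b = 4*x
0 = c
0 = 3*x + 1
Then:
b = -4/9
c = 0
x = -1/3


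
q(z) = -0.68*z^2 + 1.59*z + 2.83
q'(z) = 1.59 - 1.36*z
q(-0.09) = 2.68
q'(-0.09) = 1.71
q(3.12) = 1.17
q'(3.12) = -2.65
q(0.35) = 3.30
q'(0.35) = 1.11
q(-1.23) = -0.15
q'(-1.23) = 3.26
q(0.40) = 3.36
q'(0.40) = 1.05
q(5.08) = -6.64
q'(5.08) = -5.32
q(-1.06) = 0.38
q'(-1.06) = 3.03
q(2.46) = 2.63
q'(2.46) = -1.76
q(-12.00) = -114.17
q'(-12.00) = 17.91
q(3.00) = 1.48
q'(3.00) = -2.49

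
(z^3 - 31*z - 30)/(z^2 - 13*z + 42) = (z^2 + 6*z + 5)/(z - 7)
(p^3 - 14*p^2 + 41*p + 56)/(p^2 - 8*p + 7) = (p^2 - 7*p - 8)/(p - 1)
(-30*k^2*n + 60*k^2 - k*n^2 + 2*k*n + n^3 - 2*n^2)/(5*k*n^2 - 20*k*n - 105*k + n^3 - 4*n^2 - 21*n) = (-6*k*n + 12*k + n^2 - 2*n)/(n^2 - 4*n - 21)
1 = 1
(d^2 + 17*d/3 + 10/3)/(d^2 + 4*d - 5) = (d + 2/3)/(d - 1)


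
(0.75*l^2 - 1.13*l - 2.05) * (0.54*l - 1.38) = 0.405*l^3 - 1.6452*l^2 + 0.4524*l + 2.829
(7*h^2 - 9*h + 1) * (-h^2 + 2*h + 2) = -7*h^4 + 23*h^3 - 5*h^2 - 16*h + 2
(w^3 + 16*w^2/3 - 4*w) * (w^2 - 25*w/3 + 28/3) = w^5 - 3*w^4 - 352*w^3/9 + 748*w^2/9 - 112*w/3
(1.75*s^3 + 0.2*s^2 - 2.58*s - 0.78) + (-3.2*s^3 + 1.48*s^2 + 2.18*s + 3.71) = -1.45*s^3 + 1.68*s^2 - 0.4*s + 2.93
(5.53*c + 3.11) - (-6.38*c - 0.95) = 11.91*c + 4.06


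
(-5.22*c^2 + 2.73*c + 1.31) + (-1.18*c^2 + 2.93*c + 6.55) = -6.4*c^2 + 5.66*c + 7.86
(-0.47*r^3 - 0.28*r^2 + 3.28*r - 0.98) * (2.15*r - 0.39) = -1.0105*r^4 - 0.4187*r^3 + 7.1612*r^2 - 3.3862*r + 0.3822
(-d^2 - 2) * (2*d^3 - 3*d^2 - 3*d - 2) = -2*d^5 + 3*d^4 - d^3 + 8*d^2 + 6*d + 4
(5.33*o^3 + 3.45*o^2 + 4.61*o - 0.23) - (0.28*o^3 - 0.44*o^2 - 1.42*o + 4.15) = 5.05*o^3 + 3.89*o^2 + 6.03*o - 4.38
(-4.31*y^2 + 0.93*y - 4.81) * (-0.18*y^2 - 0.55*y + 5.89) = 0.7758*y^4 + 2.2031*y^3 - 25.0316*y^2 + 8.1232*y - 28.3309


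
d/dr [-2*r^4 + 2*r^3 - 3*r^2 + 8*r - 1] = -8*r^3 + 6*r^2 - 6*r + 8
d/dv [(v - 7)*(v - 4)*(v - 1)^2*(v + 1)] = 5*v^4 - 48*v^3 + 114*v^2 - 32*v - 39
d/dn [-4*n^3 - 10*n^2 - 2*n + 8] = -12*n^2 - 20*n - 2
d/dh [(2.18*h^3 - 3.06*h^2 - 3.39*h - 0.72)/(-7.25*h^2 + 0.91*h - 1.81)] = (-15.805*h^4 + 3.9676*h^3 - 39.1995*h^2 + 0.637200000000002*h + 6.7911)/(52.5625*h^4 - 13.195*h^3 + 27.0731*h^2 - 3.2942*h + 3.2761)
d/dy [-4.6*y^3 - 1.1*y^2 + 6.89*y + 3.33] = -13.8*y^2 - 2.2*y + 6.89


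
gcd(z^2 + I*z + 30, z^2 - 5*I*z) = z - 5*I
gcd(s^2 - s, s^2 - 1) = s - 1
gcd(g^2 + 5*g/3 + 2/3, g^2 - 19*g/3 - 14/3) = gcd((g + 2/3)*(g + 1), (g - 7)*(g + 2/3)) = g + 2/3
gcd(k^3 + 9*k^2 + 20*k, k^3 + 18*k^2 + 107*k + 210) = k + 5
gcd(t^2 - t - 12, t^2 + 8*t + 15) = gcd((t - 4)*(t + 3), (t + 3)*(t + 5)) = t + 3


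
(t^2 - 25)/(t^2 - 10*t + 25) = (t + 5)/(t - 5)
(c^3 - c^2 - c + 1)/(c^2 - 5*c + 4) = (c^2 - 1)/(c - 4)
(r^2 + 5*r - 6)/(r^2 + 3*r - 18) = (r - 1)/(r - 3)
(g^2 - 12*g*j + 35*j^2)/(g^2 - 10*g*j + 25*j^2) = (g - 7*j)/(g - 5*j)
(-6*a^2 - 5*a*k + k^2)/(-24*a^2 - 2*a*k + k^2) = (a + k)/(4*a + k)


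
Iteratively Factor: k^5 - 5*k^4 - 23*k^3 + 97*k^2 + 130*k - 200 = (k - 5)*(k^4 - 23*k^2 - 18*k + 40) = (k - 5)*(k + 2)*(k^3 - 2*k^2 - 19*k + 20) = (k - 5)^2*(k + 2)*(k^2 + 3*k - 4) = (k - 5)^2*(k + 2)*(k + 4)*(k - 1)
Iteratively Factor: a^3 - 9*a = (a - 3)*(a^2 + 3*a) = (a - 3)*(a + 3)*(a)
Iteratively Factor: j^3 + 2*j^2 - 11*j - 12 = (j + 1)*(j^2 + j - 12) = (j - 3)*(j + 1)*(j + 4)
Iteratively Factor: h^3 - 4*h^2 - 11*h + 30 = (h - 5)*(h^2 + h - 6) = (h - 5)*(h - 2)*(h + 3)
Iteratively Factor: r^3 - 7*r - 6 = (r + 1)*(r^2 - r - 6) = (r + 1)*(r + 2)*(r - 3)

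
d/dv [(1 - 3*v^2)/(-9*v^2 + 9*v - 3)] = (-3*v^2 + 4*v - 1)/(9*v^4 - 18*v^3 + 15*v^2 - 6*v + 1)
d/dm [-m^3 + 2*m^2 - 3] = m*(4 - 3*m)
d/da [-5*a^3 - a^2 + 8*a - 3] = -15*a^2 - 2*a + 8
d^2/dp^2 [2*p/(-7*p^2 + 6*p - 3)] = 4*(-4*p*(7*p - 3)^2 + 3*(7*p - 2)*(7*p^2 - 6*p + 3))/(7*p^2 - 6*p + 3)^3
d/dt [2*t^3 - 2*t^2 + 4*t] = 6*t^2 - 4*t + 4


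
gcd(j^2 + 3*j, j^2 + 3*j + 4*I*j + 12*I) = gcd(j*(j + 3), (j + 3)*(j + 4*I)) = j + 3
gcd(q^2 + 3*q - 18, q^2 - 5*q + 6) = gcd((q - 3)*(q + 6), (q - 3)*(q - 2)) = q - 3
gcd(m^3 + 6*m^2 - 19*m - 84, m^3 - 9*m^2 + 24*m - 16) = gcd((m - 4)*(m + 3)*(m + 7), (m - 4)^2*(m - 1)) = m - 4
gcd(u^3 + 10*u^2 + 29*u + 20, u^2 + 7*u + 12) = u + 4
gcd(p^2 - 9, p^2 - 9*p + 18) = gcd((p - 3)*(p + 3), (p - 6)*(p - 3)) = p - 3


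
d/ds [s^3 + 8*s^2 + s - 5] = 3*s^2 + 16*s + 1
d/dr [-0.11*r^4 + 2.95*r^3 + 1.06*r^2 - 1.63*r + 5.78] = -0.44*r^3 + 8.85*r^2 + 2.12*r - 1.63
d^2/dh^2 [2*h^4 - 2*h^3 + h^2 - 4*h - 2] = 24*h^2 - 12*h + 2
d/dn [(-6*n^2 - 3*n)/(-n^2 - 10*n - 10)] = 3*(19*n^2 + 40*n + 10)/(n^4 + 20*n^3 + 120*n^2 + 200*n + 100)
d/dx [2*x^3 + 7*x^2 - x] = 6*x^2 + 14*x - 1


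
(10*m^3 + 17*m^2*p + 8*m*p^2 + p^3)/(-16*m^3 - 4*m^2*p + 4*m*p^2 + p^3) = (5*m^2 + 6*m*p + p^2)/(-8*m^2 + 2*m*p + p^2)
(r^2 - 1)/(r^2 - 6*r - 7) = (r - 1)/(r - 7)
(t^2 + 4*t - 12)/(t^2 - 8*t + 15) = (t^2 + 4*t - 12)/(t^2 - 8*t + 15)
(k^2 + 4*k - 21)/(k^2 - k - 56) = (k - 3)/(k - 8)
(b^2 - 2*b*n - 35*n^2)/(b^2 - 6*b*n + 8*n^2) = (b^2 - 2*b*n - 35*n^2)/(b^2 - 6*b*n + 8*n^2)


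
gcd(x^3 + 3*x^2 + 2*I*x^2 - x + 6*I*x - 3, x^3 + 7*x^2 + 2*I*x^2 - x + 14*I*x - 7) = x^2 + 2*I*x - 1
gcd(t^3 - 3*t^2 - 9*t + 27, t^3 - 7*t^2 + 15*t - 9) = t^2 - 6*t + 9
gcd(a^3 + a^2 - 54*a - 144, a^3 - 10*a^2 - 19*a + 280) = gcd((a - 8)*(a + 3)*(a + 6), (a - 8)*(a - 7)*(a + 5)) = a - 8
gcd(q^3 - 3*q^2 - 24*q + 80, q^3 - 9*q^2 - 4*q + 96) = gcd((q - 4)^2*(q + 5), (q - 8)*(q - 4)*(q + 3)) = q - 4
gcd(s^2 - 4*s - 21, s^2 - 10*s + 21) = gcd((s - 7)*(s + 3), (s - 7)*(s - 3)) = s - 7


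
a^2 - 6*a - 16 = (a - 8)*(a + 2)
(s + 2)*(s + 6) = s^2 + 8*s + 12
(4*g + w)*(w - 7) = 4*g*w - 28*g + w^2 - 7*w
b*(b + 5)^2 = b^3 + 10*b^2 + 25*b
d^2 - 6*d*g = d*(d - 6*g)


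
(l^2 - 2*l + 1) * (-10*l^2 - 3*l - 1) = -10*l^4 + 17*l^3 - 5*l^2 - l - 1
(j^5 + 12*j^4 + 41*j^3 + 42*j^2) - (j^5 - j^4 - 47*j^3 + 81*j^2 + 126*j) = 13*j^4 + 88*j^3 - 39*j^2 - 126*j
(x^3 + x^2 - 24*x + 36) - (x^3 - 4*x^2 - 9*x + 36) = 5*x^2 - 15*x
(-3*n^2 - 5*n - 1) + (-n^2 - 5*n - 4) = -4*n^2 - 10*n - 5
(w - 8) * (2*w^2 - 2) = 2*w^3 - 16*w^2 - 2*w + 16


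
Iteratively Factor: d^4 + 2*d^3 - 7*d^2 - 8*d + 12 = (d - 1)*(d^3 + 3*d^2 - 4*d - 12) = (d - 2)*(d - 1)*(d^2 + 5*d + 6) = (d - 2)*(d - 1)*(d + 2)*(d + 3)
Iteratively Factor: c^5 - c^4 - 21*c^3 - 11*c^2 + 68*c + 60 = (c - 2)*(c^4 + c^3 - 19*c^2 - 49*c - 30) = (c - 2)*(c + 1)*(c^3 - 19*c - 30) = (c - 5)*(c - 2)*(c + 1)*(c^2 + 5*c + 6) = (c - 5)*(c - 2)*(c + 1)*(c + 2)*(c + 3)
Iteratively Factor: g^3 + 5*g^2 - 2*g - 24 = (g + 4)*(g^2 + g - 6) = (g + 3)*(g + 4)*(g - 2)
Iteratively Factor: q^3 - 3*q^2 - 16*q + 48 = (q + 4)*(q^2 - 7*q + 12) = (q - 3)*(q + 4)*(q - 4)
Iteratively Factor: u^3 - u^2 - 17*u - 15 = (u - 5)*(u^2 + 4*u + 3) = (u - 5)*(u + 3)*(u + 1)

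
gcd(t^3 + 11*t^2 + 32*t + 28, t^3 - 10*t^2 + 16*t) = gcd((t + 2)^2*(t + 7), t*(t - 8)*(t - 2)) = 1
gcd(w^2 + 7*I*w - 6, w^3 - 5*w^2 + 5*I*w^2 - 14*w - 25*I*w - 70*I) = 1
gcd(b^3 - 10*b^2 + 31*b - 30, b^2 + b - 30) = b - 5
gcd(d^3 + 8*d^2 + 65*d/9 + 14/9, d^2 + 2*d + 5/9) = d + 1/3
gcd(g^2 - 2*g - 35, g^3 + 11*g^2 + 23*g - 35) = g + 5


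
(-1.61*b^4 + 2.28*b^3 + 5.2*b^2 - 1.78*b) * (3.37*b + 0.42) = -5.4257*b^5 + 7.0074*b^4 + 18.4816*b^3 - 3.8146*b^2 - 0.7476*b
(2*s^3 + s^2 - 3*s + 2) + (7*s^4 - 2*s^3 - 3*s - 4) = 7*s^4 + s^2 - 6*s - 2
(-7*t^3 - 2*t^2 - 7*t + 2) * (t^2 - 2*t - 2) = -7*t^5 + 12*t^4 + 11*t^3 + 20*t^2 + 10*t - 4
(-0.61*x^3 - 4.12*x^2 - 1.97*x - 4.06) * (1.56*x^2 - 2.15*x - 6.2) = -0.9516*x^5 - 5.1157*x^4 + 9.5668*x^3 + 23.4459*x^2 + 20.943*x + 25.172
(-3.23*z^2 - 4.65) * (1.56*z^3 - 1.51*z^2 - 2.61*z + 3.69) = -5.0388*z^5 + 4.8773*z^4 + 1.1763*z^3 - 4.8972*z^2 + 12.1365*z - 17.1585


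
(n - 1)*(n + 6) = n^2 + 5*n - 6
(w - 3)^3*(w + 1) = w^4 - 8*w^3 + 18*w^2 - 27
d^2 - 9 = (d - 3)*(d + 3)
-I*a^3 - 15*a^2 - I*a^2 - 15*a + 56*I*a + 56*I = (a - 8*I)*(a - 7*I)*(-I*a - I)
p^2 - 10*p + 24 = (p - 6)*(p - 4)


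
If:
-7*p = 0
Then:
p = 0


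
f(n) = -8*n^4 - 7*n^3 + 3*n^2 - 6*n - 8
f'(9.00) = -24981.00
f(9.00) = -57410.00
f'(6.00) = -7638.00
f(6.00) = -11816.00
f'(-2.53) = 362.62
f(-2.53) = -188.03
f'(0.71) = -23.78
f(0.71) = -15.29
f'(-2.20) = 219.90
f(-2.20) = -93.15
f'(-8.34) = 17046.29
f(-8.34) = -34392.49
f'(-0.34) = -9.21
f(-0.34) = -5.44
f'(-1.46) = 40.06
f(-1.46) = -7.41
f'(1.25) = -93.81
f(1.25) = -44.02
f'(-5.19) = 3870.75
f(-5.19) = -4721.89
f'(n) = -32*n^3 - 21*n^2 + 6*n - 6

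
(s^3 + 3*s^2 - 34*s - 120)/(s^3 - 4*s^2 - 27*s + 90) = (s + 4)/(s - 3)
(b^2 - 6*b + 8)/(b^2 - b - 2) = (b - 4)/(b + 1)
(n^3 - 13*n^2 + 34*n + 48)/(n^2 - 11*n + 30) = (n^2 - 7*n - 8)/(n - 5)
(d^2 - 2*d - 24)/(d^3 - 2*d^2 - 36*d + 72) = (d + 4)/(d^2 + 4*d - 12)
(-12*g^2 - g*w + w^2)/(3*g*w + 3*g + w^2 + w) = (-4*g + w)/(w + 1)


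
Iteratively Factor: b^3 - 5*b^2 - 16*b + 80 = (b - 5)*(b^2 - 16) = (b - 5)*(b - 4)*(b + 4)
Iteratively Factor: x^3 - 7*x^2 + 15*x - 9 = (x - 3)*(x^2 - 4*x + 3) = (x - 3)*(x - 1)*(x - 3)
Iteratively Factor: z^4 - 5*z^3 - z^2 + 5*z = (z - 1)*(z^3 - 4*z^2 - 5*z) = z*(z - 1)*(z^2 - 4*z - 5) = z*(z - 5)*(z - 1)*(z + 1)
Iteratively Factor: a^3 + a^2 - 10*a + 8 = (a - 1)*(a^2 + 2*a - 8) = (a - 1)*(a + 4)*(a - 2)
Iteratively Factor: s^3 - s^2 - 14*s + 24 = (s - 3)*(s^2 + 2*s - 8) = (s - 3)*(s - 2)*(s + 4)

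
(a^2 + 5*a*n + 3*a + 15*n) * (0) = 0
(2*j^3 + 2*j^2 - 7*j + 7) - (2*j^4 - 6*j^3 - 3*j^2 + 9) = -2*j^4 + 8*j^3 + 5*j^2 - 7*j - 2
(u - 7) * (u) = u^2 - 7*u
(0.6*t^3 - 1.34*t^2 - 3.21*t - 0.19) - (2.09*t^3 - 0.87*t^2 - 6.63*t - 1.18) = -1.49*t^3 - 0.47*t^2 + 3.42*t + 0.99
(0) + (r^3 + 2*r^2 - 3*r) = r^3 + 2*r^2 - 3*r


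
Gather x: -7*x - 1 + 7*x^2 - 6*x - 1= 7*x^2 - 13*x - 2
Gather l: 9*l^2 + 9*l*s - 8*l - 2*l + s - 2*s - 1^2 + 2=9*l^2 + l*(9*s - 10) - s + 1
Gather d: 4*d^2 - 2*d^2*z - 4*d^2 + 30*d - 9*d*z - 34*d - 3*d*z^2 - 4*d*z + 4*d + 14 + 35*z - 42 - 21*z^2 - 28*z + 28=-2*d^2*z + d*(-3*z^2 - 13*z) - 21*z^2 + 7*z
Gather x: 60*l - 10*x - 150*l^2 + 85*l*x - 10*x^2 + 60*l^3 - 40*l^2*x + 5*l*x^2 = 60*l^3 - 150*l^2 + 60*l + x^2*(5*l - 10) + x*(-40*l^2 + 85*l - 10)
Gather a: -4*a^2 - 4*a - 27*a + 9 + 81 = -4*a^2 - 31*a + 90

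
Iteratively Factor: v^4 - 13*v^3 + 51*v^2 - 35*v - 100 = (v - 5)*(v^3 - 8*v^2 + 11*v + 20) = (v - 5)*(v + 1)*(v^2 - 9*v + 20) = (v - 5)*(v - 4)*(v + 1)*(v - 5)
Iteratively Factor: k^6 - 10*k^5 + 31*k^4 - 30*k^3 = (k - 2)*(k^5 - 8*k^4 + 15*k^3) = (k - 3)*(k - 2)*(k^4 - 5*k^3) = k*(k - 3)*(k - 2)*(k^3 - 5*k^2) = k^2*(k - 3)*(k - 2)*(k^2 - 5*k) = k^3*(k - 3)*(k - 2)*(k - 5)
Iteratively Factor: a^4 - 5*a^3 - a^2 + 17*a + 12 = (a - 3)*(a^3 - 2*a^2 - 7*a - 4) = (a - 4)*(a - 3)*(a^2 + 2*a + 1) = (a - 4)*(a - 3)*(a + 1)*(a + 1)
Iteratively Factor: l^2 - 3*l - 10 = (l - 5)*(l + 2)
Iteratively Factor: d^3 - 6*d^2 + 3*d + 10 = (d - 5)*(d^2 - d - 2) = (d - 5)*(d + 1)*(d - 2)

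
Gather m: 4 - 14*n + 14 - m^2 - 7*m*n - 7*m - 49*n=-m^2 + m*(-7*n - 7) - 63*n + 18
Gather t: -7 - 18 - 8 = -33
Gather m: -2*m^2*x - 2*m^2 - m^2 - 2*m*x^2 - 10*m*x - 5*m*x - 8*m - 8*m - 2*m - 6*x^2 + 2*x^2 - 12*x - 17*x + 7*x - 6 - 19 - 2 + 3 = m^2*(-2*x - 3) + m*(-2*x^2 - 15*x - 18) - 4*x^2 - 22*x - 24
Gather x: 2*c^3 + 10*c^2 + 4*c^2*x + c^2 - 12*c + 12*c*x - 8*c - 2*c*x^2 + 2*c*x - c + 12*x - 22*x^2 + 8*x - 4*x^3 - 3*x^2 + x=2*c^3 + 11*c^2 - 21*c - 4*x^3 + x^2*(-2*c - 25) + x*(4*c^2 + 14*c + 21)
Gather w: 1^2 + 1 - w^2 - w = -w^2 - w + 2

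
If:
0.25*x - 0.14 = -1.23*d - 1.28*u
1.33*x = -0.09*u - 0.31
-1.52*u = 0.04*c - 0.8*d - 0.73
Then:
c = 865.060523938573*x + 223.104561878952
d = 15.1752484191509*x + 3.69828364950316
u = -14.7777777777778*x - 3.44444444444444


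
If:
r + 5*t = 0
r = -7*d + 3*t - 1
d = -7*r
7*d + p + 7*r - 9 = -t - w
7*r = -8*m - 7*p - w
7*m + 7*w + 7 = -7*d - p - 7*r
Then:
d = -35/237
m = -20236/3555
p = 126203/21330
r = 5/237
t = -1/237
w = 84757/21330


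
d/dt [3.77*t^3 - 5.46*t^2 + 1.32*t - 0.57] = 11.31*t^2 - 10.92*t + 1.32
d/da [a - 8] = 1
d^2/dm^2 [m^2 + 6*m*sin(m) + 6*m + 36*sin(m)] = -6*m*sin(m) - 36*sin(m) + 12*cos(m) + 2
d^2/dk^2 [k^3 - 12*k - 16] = 6*k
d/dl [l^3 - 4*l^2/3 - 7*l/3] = 3*l^2 - 8*l/3 - 7/3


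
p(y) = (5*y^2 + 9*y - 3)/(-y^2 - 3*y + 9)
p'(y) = (2*y + 3)*(5*y^2 + 9*y - 3)/(-y^2 - 3*y + 9)^2 + (10*y + 9)/(-y^2 - 3*y + 9) = 6*(-y^2 + 14*y + 12)/(y^4 + 6*y^3 - 9*y^2 - 54*y + 81)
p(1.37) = 6.21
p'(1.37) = 19.37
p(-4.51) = 26.54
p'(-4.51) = -89.43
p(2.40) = -11.97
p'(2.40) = 15.24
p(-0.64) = -0.64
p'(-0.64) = 0.14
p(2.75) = -8.74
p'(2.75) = 5.55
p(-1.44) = -0.50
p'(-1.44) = -0.49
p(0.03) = -0.31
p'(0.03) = 0.94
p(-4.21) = 12.22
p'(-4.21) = -25.43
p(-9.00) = -7.13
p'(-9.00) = -0.58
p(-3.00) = 1.67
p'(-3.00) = -2.89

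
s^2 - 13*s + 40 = (s - 8)*(s - 5)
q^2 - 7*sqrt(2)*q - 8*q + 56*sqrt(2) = (q - 8)*(q - 7*sqrt(2))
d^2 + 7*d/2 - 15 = (d - 5/2)*(d + 6)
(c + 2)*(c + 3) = c^2 + 5*c + 6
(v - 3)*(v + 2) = v^2 - v - 6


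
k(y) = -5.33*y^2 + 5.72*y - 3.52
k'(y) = 5.72 - 10.66*y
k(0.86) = -2.54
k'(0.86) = -3.45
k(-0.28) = -5.54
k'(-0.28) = 8.70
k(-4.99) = -164.78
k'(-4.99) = 58.91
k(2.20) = -16.73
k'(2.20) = -17.73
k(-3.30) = -80.44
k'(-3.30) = 40.90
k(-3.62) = -94.07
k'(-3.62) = 44.31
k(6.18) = -171.74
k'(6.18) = -60.16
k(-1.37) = -21.36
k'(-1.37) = 20.32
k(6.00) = -161.08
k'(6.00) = -58.24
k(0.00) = -3.52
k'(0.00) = 5.72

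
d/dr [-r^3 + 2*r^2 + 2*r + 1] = -3*r^2 + 4*r + 2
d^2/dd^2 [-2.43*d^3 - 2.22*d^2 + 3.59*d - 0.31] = -14.58*d - 4.44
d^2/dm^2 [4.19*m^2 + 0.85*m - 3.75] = 8.38000000000000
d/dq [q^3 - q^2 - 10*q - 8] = 3*q^2 - 2*q - 10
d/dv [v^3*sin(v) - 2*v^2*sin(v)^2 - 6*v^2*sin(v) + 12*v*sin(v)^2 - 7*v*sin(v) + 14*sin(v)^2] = v^3*cos(v) + 3*v^2*sin(v) - 2*v^2*sin(2*v) - 6*v^2*cos(v) - 4*v*sin(v)^2 - 12*v*sin(v) + 12*v*sin(2*v) - 7*v*cos(v) + 12*sin(v)^2 - 7*sin(v) + 14*sin(2*v)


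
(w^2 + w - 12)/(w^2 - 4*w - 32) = (w - 3)/(w - 8)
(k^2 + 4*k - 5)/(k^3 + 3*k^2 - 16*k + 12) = (k + 5)/(k^2 + 4*k - 12)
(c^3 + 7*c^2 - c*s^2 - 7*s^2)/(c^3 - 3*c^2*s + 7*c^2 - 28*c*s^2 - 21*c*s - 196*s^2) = (-c^2 + s^2)/(-c^2 + 3*c*s + 28*s^2)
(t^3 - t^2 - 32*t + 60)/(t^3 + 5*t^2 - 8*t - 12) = (t - 5)/(t + 1)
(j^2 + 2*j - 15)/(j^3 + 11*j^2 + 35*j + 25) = (j - 3)/(j^2 + 6*j + 5)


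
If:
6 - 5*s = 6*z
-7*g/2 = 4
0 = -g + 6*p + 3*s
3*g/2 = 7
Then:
No Solution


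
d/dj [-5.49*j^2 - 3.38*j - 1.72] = -10.98*j - 3.38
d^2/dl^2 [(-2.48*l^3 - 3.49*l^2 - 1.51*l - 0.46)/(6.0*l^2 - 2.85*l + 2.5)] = (1.13686837721616e-13*l^5 + 1.13686837721616e-13*l^4 - 193.9656*l^3 + 320.76*l^2 + 90.096*l - 58.8152)/(216.0*l^6 - 307.8*l^5 + 416.205*l^4 - 279.649125*l^3 + 173.41875*l^2 - 53.4375*l + 15.625)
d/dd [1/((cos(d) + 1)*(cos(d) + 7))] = 2*(cos(d) + 4)*sin(d)/((cos(d) + 1)^2*(cos(d) + 7)^2)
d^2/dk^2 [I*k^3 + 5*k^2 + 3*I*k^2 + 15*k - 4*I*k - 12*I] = 6*I*k + 10 + 6*I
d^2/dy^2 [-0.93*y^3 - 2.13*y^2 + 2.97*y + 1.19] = -5.58*y - 4.26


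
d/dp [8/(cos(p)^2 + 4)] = 32*sin(2*p)/(cos(2*p) + 9)^2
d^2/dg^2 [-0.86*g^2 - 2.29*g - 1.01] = -1.72000000000000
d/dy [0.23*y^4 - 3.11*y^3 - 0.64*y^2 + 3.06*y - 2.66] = 0.92*y^3 - 9.33*y^2 - 1.28*y + 3.06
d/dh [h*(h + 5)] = 2*h + 5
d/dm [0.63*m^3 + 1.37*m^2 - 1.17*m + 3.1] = 1.89*m^2 + 2.74*m - 1.17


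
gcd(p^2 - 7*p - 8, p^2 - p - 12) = 1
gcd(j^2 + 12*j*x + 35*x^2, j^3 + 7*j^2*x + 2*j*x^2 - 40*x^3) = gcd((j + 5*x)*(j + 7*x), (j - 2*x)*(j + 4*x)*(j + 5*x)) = j + 5*x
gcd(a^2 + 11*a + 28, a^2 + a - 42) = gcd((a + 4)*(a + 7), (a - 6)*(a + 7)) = a + 7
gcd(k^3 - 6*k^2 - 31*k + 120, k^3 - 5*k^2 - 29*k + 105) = k^2 + 2*k - 15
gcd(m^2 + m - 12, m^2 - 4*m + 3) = m - 3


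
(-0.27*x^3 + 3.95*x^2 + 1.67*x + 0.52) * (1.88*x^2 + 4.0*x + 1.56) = -0.5076*x^5 + 6.346*x^4 + 18.5184*x^3 + 13.8196*x^2 + 4.6852*x + 0.8112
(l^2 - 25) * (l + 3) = l^3 + 3*l^2 - 25*l - 75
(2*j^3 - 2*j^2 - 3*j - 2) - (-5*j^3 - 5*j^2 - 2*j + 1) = 7*j^3 + 3*j^2 - j - 3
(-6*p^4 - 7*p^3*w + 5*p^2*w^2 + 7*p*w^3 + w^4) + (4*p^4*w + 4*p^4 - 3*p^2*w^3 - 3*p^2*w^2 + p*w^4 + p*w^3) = 4*p^4*w - 2*p^4 - 7*p^3*w - 3*p^2*w^3 + 2*p^2*w^2 + p*w^4 + 8*p*w^3 + w^4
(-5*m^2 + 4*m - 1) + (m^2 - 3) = -4*m^2 + 4*m - 4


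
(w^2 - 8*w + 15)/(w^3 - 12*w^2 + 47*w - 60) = 1/(w - 4)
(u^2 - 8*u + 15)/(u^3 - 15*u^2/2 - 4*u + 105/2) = 2*(u - 5)/(2*u^2 - 9*u - 35)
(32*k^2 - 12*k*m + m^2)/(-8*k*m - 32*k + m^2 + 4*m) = (-4*k + m)/(m + 4)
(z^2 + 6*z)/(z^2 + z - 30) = z/(z - 5)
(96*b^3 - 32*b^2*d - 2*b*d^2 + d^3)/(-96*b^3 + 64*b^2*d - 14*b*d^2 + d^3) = (-6*b - d)/(6*b - d)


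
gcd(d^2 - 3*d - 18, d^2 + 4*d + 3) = d + 3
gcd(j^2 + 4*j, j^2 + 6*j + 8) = j + 4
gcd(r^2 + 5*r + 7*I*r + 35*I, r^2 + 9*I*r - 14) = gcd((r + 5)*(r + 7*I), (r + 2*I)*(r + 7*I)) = r + 7*I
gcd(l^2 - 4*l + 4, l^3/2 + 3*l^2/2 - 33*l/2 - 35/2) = 1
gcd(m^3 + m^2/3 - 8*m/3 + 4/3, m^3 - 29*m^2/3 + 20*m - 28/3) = m - 2/3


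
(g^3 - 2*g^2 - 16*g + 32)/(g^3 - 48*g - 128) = (g^2 - 6*g + 8)/(g^2 - 4*g - 32)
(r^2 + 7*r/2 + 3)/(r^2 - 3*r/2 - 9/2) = (r + 2)/(r - 3)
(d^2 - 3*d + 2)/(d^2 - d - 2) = (d - 1)/(d + 1)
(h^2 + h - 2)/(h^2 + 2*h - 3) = (h + 2)/(h + 3)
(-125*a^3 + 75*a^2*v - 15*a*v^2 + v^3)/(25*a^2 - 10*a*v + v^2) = -5*a + v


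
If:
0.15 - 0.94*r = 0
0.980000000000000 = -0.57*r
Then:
No Solution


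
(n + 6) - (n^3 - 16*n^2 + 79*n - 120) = -n^3 + 16*n^2 - 78*n + 126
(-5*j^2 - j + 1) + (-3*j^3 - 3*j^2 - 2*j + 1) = -3*j^3 - 8*j^2 - 3*j + 2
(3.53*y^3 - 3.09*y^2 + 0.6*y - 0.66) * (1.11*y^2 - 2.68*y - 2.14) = 3.9183*y^5 - 12.8903*y^4 + 1.393*y^3 + 4.272*y^2 + 0.4848*y + 1.4124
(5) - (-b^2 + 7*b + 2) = b^2 - 7*b + 3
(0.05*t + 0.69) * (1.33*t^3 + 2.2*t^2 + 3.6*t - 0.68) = 0.0665*t^4 + 1.0277*t^3 + 1.698*t^2 + 2.45*t - 0.4692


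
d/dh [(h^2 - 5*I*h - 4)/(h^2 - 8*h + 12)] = (h^2*(-8 + 5*I) + 32*h - 32 - 60*I)/(h^4 - 16*h^3 + 88*h^2 - 192*h + 144)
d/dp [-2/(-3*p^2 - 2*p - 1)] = 4*(-3*p - 1)/(3*p^2 + 2*p + 1)^2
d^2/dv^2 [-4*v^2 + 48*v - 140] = -8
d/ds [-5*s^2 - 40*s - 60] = -10*s - 40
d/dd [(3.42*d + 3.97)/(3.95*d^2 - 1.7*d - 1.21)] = (-13.509*d^2 - 31.363*d + 2.6108)/(15.6025*d^4 - 13.43*d^3 - 6.669*d^2 + 4.114*d + 1.4641)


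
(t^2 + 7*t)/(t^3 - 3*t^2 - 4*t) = (t + 7)/(t^2 - 3*t - 4)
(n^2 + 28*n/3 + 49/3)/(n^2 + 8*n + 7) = (n + 7/3)/(n + 1)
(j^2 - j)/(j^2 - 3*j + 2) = j/(j - 2)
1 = 1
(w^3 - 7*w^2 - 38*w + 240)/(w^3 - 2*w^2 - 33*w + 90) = (w - 8)/(w - 3)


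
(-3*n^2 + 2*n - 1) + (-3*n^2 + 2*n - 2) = -6*n^2 + 4*n - 3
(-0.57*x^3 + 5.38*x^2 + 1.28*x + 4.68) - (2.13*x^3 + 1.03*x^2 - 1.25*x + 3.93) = -2.7*x^3 + 4.35*x^2 + 2.53*x + 0.75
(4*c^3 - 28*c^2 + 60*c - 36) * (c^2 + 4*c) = 4*c^5 - 12*c^4 - 52*c^3 + 204*c^2 - 144*c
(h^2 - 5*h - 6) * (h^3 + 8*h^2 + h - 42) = h^5 + 3*h^4 - 45*h^3 - 95*h^2 + 204*h + 252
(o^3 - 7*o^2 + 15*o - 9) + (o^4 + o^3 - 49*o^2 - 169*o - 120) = o^4 + 2*o^3 - 56*o^2 - 154*o - 129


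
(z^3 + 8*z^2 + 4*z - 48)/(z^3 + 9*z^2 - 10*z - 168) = (z^2 + 2*z - 8)/(z^2 + 3*z - 28)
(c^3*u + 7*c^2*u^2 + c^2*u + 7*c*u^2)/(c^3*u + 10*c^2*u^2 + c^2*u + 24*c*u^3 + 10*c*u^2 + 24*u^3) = c*(c + 7*u)/(c^2 + 10*c*u + 24*u^2)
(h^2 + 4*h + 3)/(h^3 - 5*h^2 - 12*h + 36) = (h + 1)/(h^2 - 8*h + 12)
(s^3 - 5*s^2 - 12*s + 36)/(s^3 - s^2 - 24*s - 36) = (s - 2)/(s + 2)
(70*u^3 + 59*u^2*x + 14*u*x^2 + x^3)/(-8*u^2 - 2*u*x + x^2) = (35*u^2 + 12*u*x + x^2)/(-4*u + x)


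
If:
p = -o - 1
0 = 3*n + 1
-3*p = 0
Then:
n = -1/3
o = -1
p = 0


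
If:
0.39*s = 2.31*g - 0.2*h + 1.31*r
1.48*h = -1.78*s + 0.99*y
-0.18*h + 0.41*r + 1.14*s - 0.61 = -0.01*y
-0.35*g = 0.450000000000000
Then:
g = -1.29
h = 0.610180001235*y + 0.27387151884404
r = 0.107697136858572*y + 2.24119547990038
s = 0.0488391000967417*y - 0.22771339769055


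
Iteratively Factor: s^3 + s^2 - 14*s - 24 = (s - 4)*(s^2 + 5*s + 6) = (s - 4)*(s + 3)*(s + 2)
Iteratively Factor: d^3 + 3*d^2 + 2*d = (d + 2)*(d^2 + d) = (d + 1)*(d + 2)*(d)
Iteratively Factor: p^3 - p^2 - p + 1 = (p + 1)*(p^2 - 2*p + 1) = (p - 1)*(p + 1)*(p - 1)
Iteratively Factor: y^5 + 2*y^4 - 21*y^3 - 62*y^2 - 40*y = (y + 1)*(y^4 + y^3 - 22*y^2 - 40*y) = (y + 1)*(y + 4)*(y^3 - 3*y^2 - 10*y) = (y - 5)*(y + 1)*(y + 4)*(y^2 + 2*y) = (y - 5)*(y + 1)*(y + 2)*(y + 4)*(y)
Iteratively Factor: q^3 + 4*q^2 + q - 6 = (q + 2)*(q^2 + 2*q - 3) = (q + 2)*(q + 3)*(q - 1)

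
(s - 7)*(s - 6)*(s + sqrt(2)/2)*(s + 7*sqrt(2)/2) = s^4 - 13*s^3 + 4*sqrt(2)*s^3 - 52*sqrt(2)*s^2 + 91*s^2/2 - 91*s/2 + 168*sqrt(2)*s + 147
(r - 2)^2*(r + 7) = r^3 + 3*r^2 - 24*r + 28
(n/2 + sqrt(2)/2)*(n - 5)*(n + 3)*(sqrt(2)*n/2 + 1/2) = sqrt(2)*n^4/4 - sqrt(2)*n^3/2 + 3*n^3/4 - 7*sqrt(2)*n^2/2 - 3*n^2/2 - 45*n/4 - sqrt(2)*n/2 - 15*sqrt(2)/4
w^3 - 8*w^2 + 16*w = w*(w - 4)^2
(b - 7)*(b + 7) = b^2 - 49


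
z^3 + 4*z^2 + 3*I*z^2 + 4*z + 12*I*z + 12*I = (z + 2)^2*(z + 3*I)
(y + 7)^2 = y^2 + 14*y + 49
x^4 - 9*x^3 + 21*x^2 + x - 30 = (x - 5)*(x - 3)*(x - 2)*(x + 1)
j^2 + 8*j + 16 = (j + 4)^2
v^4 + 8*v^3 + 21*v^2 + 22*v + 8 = (v + 1)^2*(v + 2)*(v + 4)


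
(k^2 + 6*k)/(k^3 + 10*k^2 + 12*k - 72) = k/(k^2 + 4*k - 12)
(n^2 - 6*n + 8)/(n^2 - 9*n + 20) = (n - 2)/(n - 5)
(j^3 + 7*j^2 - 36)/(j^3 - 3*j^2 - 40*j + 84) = (j + 3)/(j - 7)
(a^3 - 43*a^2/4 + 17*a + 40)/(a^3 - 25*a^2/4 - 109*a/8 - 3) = 2*(4*a^2 - 11*a - 20)/(8*a^2 + 14*a + 3)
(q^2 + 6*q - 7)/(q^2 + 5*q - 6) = (q + 7)/(q + 6)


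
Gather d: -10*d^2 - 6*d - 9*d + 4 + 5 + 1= -10*d^2 - 15*d + 10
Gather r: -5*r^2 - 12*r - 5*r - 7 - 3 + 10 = -5*r^2 - 17*r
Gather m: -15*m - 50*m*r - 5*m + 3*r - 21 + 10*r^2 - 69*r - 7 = m*(-50*r - 20) + 10*r^2 - 66*r - 28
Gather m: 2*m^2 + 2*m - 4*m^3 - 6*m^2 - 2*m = -4*m^3 - 4*m^2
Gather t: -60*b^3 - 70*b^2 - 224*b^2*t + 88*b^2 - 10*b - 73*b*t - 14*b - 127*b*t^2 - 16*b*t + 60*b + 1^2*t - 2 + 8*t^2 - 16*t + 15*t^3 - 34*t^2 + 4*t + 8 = -60*b^3 + 18*b^2 + 36*b + 15*t^3 + t^2*(-127*b - 26) + t*(-224*b^2 - 89*b - 11) + 6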